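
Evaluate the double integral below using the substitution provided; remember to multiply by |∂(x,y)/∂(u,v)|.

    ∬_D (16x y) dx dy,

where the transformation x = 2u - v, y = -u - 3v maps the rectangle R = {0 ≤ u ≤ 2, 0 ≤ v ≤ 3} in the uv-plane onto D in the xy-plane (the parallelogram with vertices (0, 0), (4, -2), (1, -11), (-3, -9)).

Compute the Jacobian determinant of (x, y) with respect to (u, v):

    ∂(x,y)/∂(u,v) = | 2  -1 | = (2)(-3) - (-1)(-1) = -7.
                   | -1  -3 |

Its absolute value is |J| = 7 (the area scaling factor).

Substituting x = 2u - v, y = -u - 3v into the integrand,

    16x y → -32u^2 - 80u v + 48v^2,

so the integral becomes

    ∬_R (-32u^2 - 80u v + 48v^2) · |J| du dv = ∫_0^2 ∫_0^3 (-224u^2 - 560u v + 336v^2) dv du.

Inner (v): -672u^2 - 2520u + 3024.
Outer (u): -784.

Therefore ∬_D (16x y) dx dy = -784.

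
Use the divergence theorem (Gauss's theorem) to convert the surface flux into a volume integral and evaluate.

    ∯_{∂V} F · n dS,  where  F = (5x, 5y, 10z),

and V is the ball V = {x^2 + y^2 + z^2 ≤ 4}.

By the divergence theorem,

    ∯_{∂V} F · n dS = ∭_V (∇ · F) dV.

Compute the divergence:
    ∇ · F = ∂F_x/∂x + ∂F_y/∂y + ∂F_z/∂z = 5 + 5 + 10 = 20.

In spherical coordinates, x = ρ sin(φ) cos(θ), y = ρ sin(φ) sin(θ), z = ρ cos(φ), dV = ρ^2 sin(φ) dρ dφ dθ, with 0 ≤ ρ ≤ 2, 0 ≤ φ ≤ π, 0 ≤ θ ≤ 2π.

The integrand, after substitution and multiplying by the volume element, becomes (20) · ρ^2 sin(φ), so

    ∭_V (∇·F) dV = ∫_0^{2π} ∫_0^{π} ∫_0^{2} (20) · ρ^2 sin(φ) dρ dφ dθ.

Inner (ρ from 0 to 2): 160sin(φ)/3.
Middle (φ from 0 to π): 320/3.
Outer (θ from 0 to 2π): 640π/3.

Therefore ∯_{∂V} F · n dS = 640π/3.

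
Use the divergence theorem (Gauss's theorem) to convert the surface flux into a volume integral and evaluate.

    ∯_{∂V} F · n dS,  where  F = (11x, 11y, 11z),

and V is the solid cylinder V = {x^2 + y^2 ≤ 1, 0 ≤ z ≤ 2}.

By the divergence theorem,

    ∯_{∂V} F · n dS = ∭_V (∇ · F) dV.

Compute the divergence:
    ∇ · F = ∂F_x/∂x + ∂F_y/∂y + ∂F_z/∂z = 11 + 11 + 11 = 33.

In cylindrical coordinates, x = r cos(θ), y = r sin(θ), z = z, dV = r dr dθ dz, with 0 ≤ r ≤ 1, 0 ≤ θ ≤ 2π, 0 ≤ z ≤ 2.

The integrand, after substitution and multiplying by the volume element, becomes (33) · r, so

    ∭_V (∇·F) dV = ∫_0^{2π} ∫_0^{1} ∫_0^{2} (33) · r dz dr dθ.

Inner (z from 0 to 2): 66r.
Middle (r from 0 to 1): 33.
Outer (θ from 0 to 2π): 66π.

Therefore ∯_{∂V} F · n dS = 66π.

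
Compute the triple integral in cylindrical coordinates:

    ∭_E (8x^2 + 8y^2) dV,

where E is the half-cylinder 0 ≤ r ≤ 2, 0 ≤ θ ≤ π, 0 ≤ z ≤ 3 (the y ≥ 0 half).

In cylindrical coordinates, x = r cos(θ), y = r sin(θ), z = z, and dV = r dr dθ dz.

The integrand becomes 8r^2, so

    ∭_E (8x^2 + 8y^2) dV = ∫_{0}^{π} ∫_{0}^{2} ∫_{0}^{3} (8r^2) · r dz dr dθ.

Inner (z): 24r^3.
Middle (r from 0 to 2): 96.
Outer (θ): 96π.

Therefore the triple integral equals 96π.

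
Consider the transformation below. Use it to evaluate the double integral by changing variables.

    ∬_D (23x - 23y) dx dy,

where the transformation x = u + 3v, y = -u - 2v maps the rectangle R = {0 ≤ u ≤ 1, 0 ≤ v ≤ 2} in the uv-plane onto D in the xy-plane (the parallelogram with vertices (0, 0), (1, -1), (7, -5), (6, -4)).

Compute the Jacobian determinant of (x, y) with respect to (u, v):

    ∂(x,y)/∂(u,v) = | 1  3 | = (1)(-2) - (3)(-1) = 1.
                   | -1  -2 |

Its absolute value is |J| = 1 (the area scaling factor).

Substituting x = u + 3v, y = -u - 2v into the integrand,

    23x - 23y → 46u + 115v,

so the integral becomes

    ∬_R (46u + 115v) · |J| du dv = ∫_0^1 ∫_0^2 (46u + 115v) dv du.

Inner (v): 92u + 230.
Outer (u): 276.

Therefore ∬_D (23x - 23y) dx dy = 276.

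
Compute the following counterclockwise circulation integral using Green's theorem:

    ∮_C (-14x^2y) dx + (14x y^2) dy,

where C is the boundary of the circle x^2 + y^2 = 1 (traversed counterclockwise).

Green's theorem converts the closed line integral into a double integral over the enclosed region D:

    ∮_C P dx + Q dy = ∬_D (∂Q/∂x - ∂P/∂y) dA.

Here P = -14x^2y, Q = 14x y^2, so

    ∂Q/∂x = 14y^2,    ∂P/∂y = -14x^2,
    ∂Q/∂x - ∂P/∂y = 14x^2 + 14y^2.

D is the region x^2 + y^2 ≤ 1. Evaluating the double integral:

In polar coordinates (x = r cos θ, y = r sin θ, dA = r dr dθ) the integrand becomes 14r^2, so

    ∬_D (14x^2 + 14y^2) dA = ∫_0^{2π} ∫_0^{1} (14r^2) · r dr dθ.

Inner (r from 0 to 1): 7/2.
Outer (θ from 0 to 2π): 7π.

Therefore ∮_C P dx + Q dy = 7π.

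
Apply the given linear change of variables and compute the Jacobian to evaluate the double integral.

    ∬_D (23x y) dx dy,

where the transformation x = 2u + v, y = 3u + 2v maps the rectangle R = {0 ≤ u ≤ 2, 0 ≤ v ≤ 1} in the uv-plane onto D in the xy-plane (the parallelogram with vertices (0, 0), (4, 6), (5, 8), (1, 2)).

Compute the Jacobian determinant of (x, y) with respect to (u, v):

    ∂(x,y)/∂(u,v) = | 2  1 | = (2)(2) - (1)(3) = 1.
                   | 3  2 |

Its absolute value is |J| = 1 (the area scaling factor).

Substituting x = 2u + v, y = 3u + 2v into the integrand,

    23x y → 138u^2 + 161u v + 46v^2,

so the integral becomes

    ∬_R (138u^2 + 161u v + 46v^2) · |J| du dv = ∫_0^2 ∫_0^1 (138u^2 + 161u v + 46v^2) dv du.

Inner (v): 138u^2 + 161u/2 + 46/3.
Outer (u): 1679/3.

Therefore ∬_D (23x y) dx dy = 1679/3.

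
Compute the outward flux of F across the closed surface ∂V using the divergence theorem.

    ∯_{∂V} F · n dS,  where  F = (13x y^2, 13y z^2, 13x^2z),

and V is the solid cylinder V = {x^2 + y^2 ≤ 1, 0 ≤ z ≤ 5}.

By the divergence theorem,

    ∯_{∂V} F · n dS = ∭_V (∇ · F) dV.

Compute the divergence:
    ∇ · F = ∂F_x/∂x + ∂F_y/∂y + ∂F_z/∂z = 13y^2 + 13z^2 + 13x^2 = 13x^2 + 13y^2 + 13z^2.

In cylindrical coordinates, x = r cos(θ), y = r sin(θ), z = z, dV = r dr dθ dz, with 0 ≤ r ≤ 1, 0 ≤ θ ≤ 2π, 0 ≤ z ≤ 5.

The integrand, after substitution and multiplying by the volume element, becomes (13r^2 + 13z^2) · r, so

    ∭_V (∇·F) dV = ∫_0^{2π} ∫_0^{1} ∫_0^{5} (13r^2 + 13z^2) · r dz dr dθ.

Inner (z from 0 to 5): 65r (r^2 + 25/3).
Middle (r from 0 to 1): 3445/12.
Outer (θ from 0 to 2π): 3445π/6.

Therefore ∯_{∂V} F · n dS = 3445π/6.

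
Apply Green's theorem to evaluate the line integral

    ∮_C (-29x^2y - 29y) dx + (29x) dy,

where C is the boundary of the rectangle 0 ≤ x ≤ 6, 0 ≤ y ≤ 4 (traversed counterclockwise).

Green's theorem converts the closed line integral into a double integral over the enclosed region D:

    ∮_C P dx + Q dy = ∬_D (∂Q/∂x - ∂P/∂y) dA.

Here P = -29x^2y - 29y, Q = 29x, so

    ∂Q/∂x = 29,    ∂P/∂y = -29x^2 - 29,
    ∂Q/∂x - ∂P/∂y = 29x^2 + 58.

D is the region 0 ≤ x ≤ 6, 0 ≤ y ≤ 4. Evaluating the double integral:

    ∬_D (29x^2 + 58) dA = ∫_0^{6} ∫_0^{4} (29x^2 + 58) dy dx.

Inner (y from 0 to 4): 116x^2 + 232.
Outer (x from 0 to 6): 9744.

Therefore ∮_C P dx + Q dy = 9744.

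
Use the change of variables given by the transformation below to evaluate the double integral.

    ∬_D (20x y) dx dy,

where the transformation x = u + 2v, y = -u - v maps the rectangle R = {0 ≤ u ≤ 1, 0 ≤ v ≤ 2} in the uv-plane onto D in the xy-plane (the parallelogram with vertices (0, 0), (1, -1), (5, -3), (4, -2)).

Compute the Jacobian determinant of (x, y) with respect to (u, v):

    ∂(x,y)/∂(u,v) = | 1  2 | = (1)(-1) - (2)(-1) = 1.
                   | -1  -1 |

Its absolute value is |J| = 1 (the area scaling factor).

Substituting x = u + 2v, y = -u - v into the integrand,

    20x y → -20u^2 - 60u v - 40v^2,

so the integral becomes

    ∬_R (-20u^2 - 60u v - 40v^2) · |J| du dv = ∫_0^1 ∫_0^2 (-20u^2 - 60u v - 40v^2) dv du.

Inner (v): -40u^2 - 120u - 320/3.
Outer (u): -180.

Therefore ∬_D (20x y) dx dy = -180.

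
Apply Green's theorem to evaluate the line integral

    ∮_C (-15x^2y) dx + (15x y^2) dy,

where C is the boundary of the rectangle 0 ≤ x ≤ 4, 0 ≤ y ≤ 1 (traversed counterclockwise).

Green's theorem converts the closed line integral into a double integral over the enclosed region D:

    ∮_C P dx + Q dy = ∬_D (∂Q/∂x - ∂P/∂y) dA.

Here P = -15x^2y, Q = 15x y^2, so

    ∂Q/∂x = 15y^2,    ∂P/∂y = -15x^2,
    ∂Q/∂x - ∂P/∂y = 15x^2 + 15y^2.

D is the region 0 ≤ x ≤ 4, 0 ≤ y ≤ 1. Evaluating the double integral:

    ∬_D (15x^2 + 15y^2) dA = ∫_0^{4} ∫_0^{1} (15x^2 + 15y^2) dy dx.

Inner (y from 0 to 1): 15x^2 + 5.
Outer (x from 0 to 4): 340.

Therefore ∮_C P dx + Q dy = 340.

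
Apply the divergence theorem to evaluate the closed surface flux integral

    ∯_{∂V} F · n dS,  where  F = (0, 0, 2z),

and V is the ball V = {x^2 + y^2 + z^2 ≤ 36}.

By the divergence theorem,

    ∯_{∂V} F · n dS = ∭_V (∇ · F) dV.

Compute the divergence:
    ∇ · F = ∂F_x/∂x + ∂F_y/∂y + ∂F_z/∂z = 0 + 0 + 2 = 2.

In spherical coordinates, x = ρ sin(φ) cos(θ), y = ρ sin(φ) sin(θ), z = ρ cos(φ), dV = ρ^2 sin(φ) dρ dφ dθ, with 0 ≤ ρ ≤ 6, 0 ≤ φ ≤ π, 0 ≤ θ ≤ 2π.

The integrand, after substitution and multiplying by the volume element, becomes (2) · ρ^2 sin(φ), so

    ∭_V (∇·F) dV = ∫_0^{2π} ∫_0^{π} ∫_0^{6} (2) · ρ^2 sin(φ) dρ dφ dθ.

Inner (ρ from 0 to 6): 144sin(φ).
Middle (φ from 0 to π): 288.
Outer (θ from 0 to 2π): 576π.

Therefore ∯_{∂V} F · n dS = 576π.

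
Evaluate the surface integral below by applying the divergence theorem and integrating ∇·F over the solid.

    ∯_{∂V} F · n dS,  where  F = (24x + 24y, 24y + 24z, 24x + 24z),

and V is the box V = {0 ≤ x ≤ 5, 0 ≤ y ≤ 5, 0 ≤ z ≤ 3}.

By the divergence theorem,

    ∯_{∂V} F · n dS = ∭_V (∇ · F) dV.

Compute the divergence:
    ∇ · F = ∂F_x/∂x + ∂F_y/∂y + ∂F_z/∂z = 24 + 24 + 24 = 72.

V is a rectangular box, so dV = dx dy dz with 0 ≤ x ≤ 5, 0 ≤ y ≤ 5, 0 ≤ z ≤ 3.

Integrate (72) over V as an iterated integral:

    ∭_V (∇·F) dV = ∫_0^{5} ∫_0^{5} ∫_0^{3} (72) dz dy dx.

Inner (z from 0 to 3): 216.
Middle (y from 0 to 5): 1080.
Outer (x from 0 to 5): 5400.

Therefore ∯_{∂V} F · n dS = 5400.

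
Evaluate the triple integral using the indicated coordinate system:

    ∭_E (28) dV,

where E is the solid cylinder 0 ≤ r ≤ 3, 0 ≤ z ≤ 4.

In cylindrical coordinates, x = r cos(θ), y = r sin(θ), z = z, and dV = r dr dθ dz.

The integrand becomes 28, so

    ∭_E (28) dV = ∫_{0}^{2π} ∫_{0}^{3} ∫_{0}^{4} (28) · r dz dr dθ.

Inner (z): 112r.
Middle (r from 0 to 3): 504.
Outer (θ): 1008π.

Therefore the triple integral equals 1008π.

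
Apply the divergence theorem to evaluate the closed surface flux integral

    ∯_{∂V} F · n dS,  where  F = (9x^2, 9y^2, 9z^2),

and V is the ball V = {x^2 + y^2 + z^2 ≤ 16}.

By the divergence theorem,

    ∯_{∂V} F · n dS = ∭_V (∇ · F) dV.

Compute the divergence:
    ∇ · F = ∂F_x/∂x + ∂F_y/∂y + ∂F_z/∂z = 18x + 18y + 18z.

In spherical coordinates, x = ρ sin(φ) cos(θ), y = ρ sin(φ) sin(θ), z = ρ cos(φ), dV = ρ^2 sin(φ) dρ dφ dθ, with 0 ≤ ρ ≤ 4, 0 ≤ φ ≤ π, 0 ≤ θ ≤ 2π.

The integrand, after substitution and multiplying by the volume element, becomes (18ρ (sqrt(2)sin(φ)sin(θ + π/4) + cos(φ))) · ρ^2 sin(φ), so

    ∭_V (∇·F) dV = ∫_0^{2π} ∫_0^{π} ∫_0^{4} (18ρ (sqrt(2)sin(φ)sin(θ + π/4) + cos(φ))) · ρ^2 sin(φ) dρ dφ dθ.

Inner (ρ from 0 to 4): 1152(sqrt(2)sin(φ)sin(θ + π/4) + cos(φ))sin(φ).
Middle (φ from 0 to π): 576sqrt(2)π sin(θ + π/4).
Outer (θ from 0 to 2π): 0.

Therefore ∯_{∂V} F · n dS = 0.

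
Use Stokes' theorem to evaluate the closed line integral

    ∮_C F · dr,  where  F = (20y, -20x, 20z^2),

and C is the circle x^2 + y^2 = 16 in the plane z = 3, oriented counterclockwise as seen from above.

Let S be the flat disk x^2 + y^2 ≤ 16 in the plane z = 3, with upward unit normal n̂ = ẑ. By Stokes' theorem,

    ∮_C F · dr = ∬_S (∇ × F) · n̂ dS = ∬_D (curl F)_z dA,

where D is the disk x^2 + y^2 ≤ 16.

Compute the curl of F = (20y, -20x, 20z^2):
    (∇ × F)_x = ∂F_z/∂y - ∂F_y/∂z = 0,
    (∇ × F)_y = ∂F_x/∂z - ∂F_z/∂x = 0,
    (∇ × F)_z = ∂F_y/∂x - ∂F_x/∂y = -40.

On z = 3, (curl F)_z = -40.

Convert to polar (x = r cos θ, y = r sin θ, dA = r dr dθ); the integrand becomes -40, so

    ∬_D (curl F)_z dA = ∫_0^{2π} ∫_0^{4} (-40) · r dr dθ.

Inner (r from 0 to 4): -320.
Outer (θ from 0 to 2π): -640π.

Therefore ∮_C F · dr = -640π.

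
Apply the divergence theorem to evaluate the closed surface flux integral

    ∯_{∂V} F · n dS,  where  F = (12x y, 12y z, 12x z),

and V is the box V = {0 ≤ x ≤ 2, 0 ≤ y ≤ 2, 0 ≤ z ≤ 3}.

By the divergence theorem,

    ∯_{∂V} F · n dS = ∭_V (∇ · F) dV.

Compute the divergence:
    ∇ · F = ∂F_x/∂x + ∂F_y/∂y + ∂F_z/∂z = 12y + 12z + 12x = 12x + 12y + 12z.

V is a rectangular box, so dV = dx dy dz with 0 ≤ x ≤ 2, 0 ≤ y ≤ 2, 0 ≤ z ≤ 3.

Integrate (12x + 12y + 12z) over V as an iterated integral:

    ∭_V (∇·F) dV = ∫_0^{2} ∫_0^{2} ∫_0^{3} (12x + 12y + 12z) dz dy dx.

Inner (z from 0 to 3): 36x + 36y + 54.
Middle (y from 0 to 2): 72x + 180.
Outer (x from 0 to 2): 504.

Therefore ∯_{∂V} F · n dS = 504.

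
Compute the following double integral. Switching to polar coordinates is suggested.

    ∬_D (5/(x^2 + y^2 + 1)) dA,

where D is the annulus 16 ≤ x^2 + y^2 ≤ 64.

The region D is 4 ≤ r ≤ 8, 0 ≤ θ ≤ 2π in polar coordinates, where x = r cos(θ), y = r sin(θ), and dA = r dr dθ.

Under the substitution, the integrand becomes 5/(r^2 + 1), so

    ∬_D (5/(x^2 + y^2 + 1)) dA = ∫_{0}^{2π} ∫_{4}^{8} (5/(r^2 + 1)) · r dr dθ.

Inner integral (in r): ∫_{4}^{8} (5/(r^2 + 1)) · r dr = log(4225sqrt(1105)/4913).

Outer integral (in θ): ∫_{0}^{2π} (log(4225sqrt(1105)/4913)) dθ = log((4225sqrt(1105)/4913)^(2π)).

Therefore ∬_D (5/(x^2 + y^2 + 1)) dA = log((4225sqrt(1105)/4913)^(2π)).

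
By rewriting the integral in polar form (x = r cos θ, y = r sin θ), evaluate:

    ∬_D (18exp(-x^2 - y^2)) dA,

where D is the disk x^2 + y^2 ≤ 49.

The region D is 0 ≤ r ≤ 7, 0 ≤ θ ≤ 2π in polar coordinates, where x = r cos(θ), y = r sin(θ), and dA = r dr dθ.

Under the substitution, the integrand becomes 18exp(-r^2), so

    ∬_D (18exp(-x^2 - y^2)) dA = ∫_{0}^{2π} ∫_{0}^{7} (18exp(-r^2)) · r dr dθ.

Inner integral (in r): ∫_{0}^{7} (18exp(-r^2)) · r dr = 9 - 9exp(-49).

Outer integral (in θ): ∫_{0}^{2π} (9 - 9exp(-49)) dθ = -18π exp(-49) + 18π.

Therefore ∬_D (18exp(-x^2 - y^2)) dA = -18π exp(-49) + 18π.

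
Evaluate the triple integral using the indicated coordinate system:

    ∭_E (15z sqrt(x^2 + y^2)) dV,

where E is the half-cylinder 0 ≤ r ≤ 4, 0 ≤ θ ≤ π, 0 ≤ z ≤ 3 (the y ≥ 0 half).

In cylindrical coordinates, x = r cos(θ), y = r sin(θ), z = z, and dV = r dr dθ dz.

The integrand becomes 15r z, so

    ∭_E (15z sqrt(x^2 + y^2)) dV = ∫_{0}^{π} ∫_{0}^{4} ∫_{0}^{3} (15r z) · r dz dr dθ.

Inner (z): 135r^2/2.
Middle (r from 0 to 4): 1440.
Outer (θ): 1440π.

Therefore the triple integral equals 1440π.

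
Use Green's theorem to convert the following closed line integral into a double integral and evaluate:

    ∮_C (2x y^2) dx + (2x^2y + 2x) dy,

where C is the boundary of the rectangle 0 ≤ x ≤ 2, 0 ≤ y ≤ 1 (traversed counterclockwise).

Green's theorem converts the closed line integral into a double integral over the enclosed region D:

    ∮_C P dx + Q dy = ∬_D (∂Q/∂x - ∂P/∂y) dA.

Here P = 2x y^2, Q = 2x^2y + 2x, so

    ∂Q/∂x = 4x y + 2,    ∂P/∂y = 4x y,
    ∂Q/∂x - ∂P/∂y = 2.

D is the region 0 ≤ x ≤ 2, 0 ≤ y ≤ 1. Evaluating the double integral:

    ∬_D (2) dA = ∫_0^{2} ∫_0^{1} (2) dy dx.

Inner (y from 0 to 1): 2.
Outer (x from 0 to 2): 4.

Therefore ∮_C P dx + Q dy = 4.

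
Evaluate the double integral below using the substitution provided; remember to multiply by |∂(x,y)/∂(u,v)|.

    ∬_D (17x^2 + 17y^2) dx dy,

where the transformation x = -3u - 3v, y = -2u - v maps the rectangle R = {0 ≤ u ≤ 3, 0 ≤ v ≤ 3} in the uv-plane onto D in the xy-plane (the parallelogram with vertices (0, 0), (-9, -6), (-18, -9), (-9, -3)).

Compute the Jacobian determinant of (x, y) with respect to (u, v):

    ∂(x,y)/∂(u,v) = | -3  -3 | = (-3)(-1) - (-3)(-2) = -3.
                   | -2  -1 |

Its absolute value is |J| = 3 (the area scaling factor).

Substituting x = -3u - 3v, y = -2u - v into the integrand,

    17x^2 + 17y^2 → 221u^2 + 374u v + 170v^2,

so the integral becomes

    ∬_R (221u^2 + 374u v + 170v^2) · |J| du dv = ∫_0^3 ∫_0^3 (663u^2 + 1122u v + 510v^2) dv du.

Inner (v): 1989u^2 + 5049u + 4590.
Outer (u): 108783/2.

Therefore ∬_D (17x^2 + 17y^2) dx dy = 108783/2.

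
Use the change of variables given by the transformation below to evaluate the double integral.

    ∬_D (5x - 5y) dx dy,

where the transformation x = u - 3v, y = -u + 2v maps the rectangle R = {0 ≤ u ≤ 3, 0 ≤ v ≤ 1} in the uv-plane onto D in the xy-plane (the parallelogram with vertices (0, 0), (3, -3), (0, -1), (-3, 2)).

Compute the Jacobian determinant of (x, y) with respect to (u, v):

    ∂(x,y)/∂(u,v) = | 1  -3 | = (1)(2) - (-3)(-1) = -1.
                   | -1  2 |

Its absolute value is |J| = 1 (the area scaling factor).

Substituting x = u - 3v, y = -u + 2v into the integrand,

    5x - 5y → 10u - 25v,

so the integral becomes

    ∬_R (10u - 25v) · |J| du dv = ∫_0^3 ∫_0^1 (10u - 25v) dv du.

Inner (v): 10u - 25/2.
Outer (u): 15/2.

Therefore ∬_D (5x - 5y) dx dy = 15/2.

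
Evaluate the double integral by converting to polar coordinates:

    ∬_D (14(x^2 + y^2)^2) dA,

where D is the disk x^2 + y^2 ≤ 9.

The region D is 0 ≤ r ≤ 3, 0 ≤ θ ≤ 2π in polar coordinates, where x = r cos(θ), y = r sin(θ), and dA = r dr dθ.

Under the substitution, the integrand becomes 14r^4, so

    ∬_D (14(x^2 + y^2)^2) dA = ∫_{0}^{2π} ∫_{0}^{3} (14r^4) · r dr dθ.

Inner integral (in r): ∫_{0}^{3} (14r^4) · r dr = 1701.

Outer integral (in θ): ∫_{0}^{2π} (1701) dθ = 3402π.

Therefore ∬_D (14(x^2 + y^2)^2) dA = 3402π.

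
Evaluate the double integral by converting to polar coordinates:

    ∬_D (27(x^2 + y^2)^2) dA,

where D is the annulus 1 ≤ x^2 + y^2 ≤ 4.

The region D is 1 ≤ r ≤ 2, 0 ≤ θ ≤ 2π in polar coordinates, where x = r cos(θ), y = r sin(θ), and dA = r dr dθ.

Under the substitution, the integrand becomes 27r^4, so

    ∬_D (27(x^2 + y^2)^2) dA = ∫_{0}^{2π} ∫_{1}^{2} (27r^4) · r dr dθ.

Inner integral (in r): ∫_{1}^{2} (27r^4) · r dr = 567/2.

Outer integral (in θ): ∫_{0}^{2π} (567/2) dθ = 567π.

Therefore ∬_D (27(x^2 + y^2)^2) dA = 567π.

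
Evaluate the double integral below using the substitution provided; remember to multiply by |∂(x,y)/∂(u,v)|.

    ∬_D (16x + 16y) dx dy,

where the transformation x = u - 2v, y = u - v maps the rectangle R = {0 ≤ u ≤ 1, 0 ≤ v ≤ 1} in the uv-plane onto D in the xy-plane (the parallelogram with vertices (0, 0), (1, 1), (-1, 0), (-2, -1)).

Compute the Jacobian determinant of (x, y) with respect to (u, v):

    ∂(x,y)/∂(u,v) = | 1  -2 | = (1)(-1) - (-2)(1) = 1.
                   | 1  -1 |

Its absolute value is |J| = 1 (the area scaling factor).

Substituting x = u - 2v, y = u - v into the integrand,

    16x + 16y → 32u - 48v,

so the integral becomes

    ∬_R (32u - 48v) · |J| du dv = ∫_0^1 ∫_0^1 (32u - 48v) dv du.

Inner (v): 32u - 24.
Outer (u): -8.

Therefore ∬_D (16x + 16y) dx dy = -8.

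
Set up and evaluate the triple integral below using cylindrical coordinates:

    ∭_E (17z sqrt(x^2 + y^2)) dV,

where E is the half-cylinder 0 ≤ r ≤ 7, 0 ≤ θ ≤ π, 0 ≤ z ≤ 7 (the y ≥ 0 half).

In cylindrical coordinates, x = r cos(θ), y = r sin(θ), z = z, and dV = r dr dθ dz.

The integrand becomes 17r z, so

    ∭_E (17z sqrt(x^2 + y^2)) dV = ∫_{0}^{π} ∫_{0}^{7} ∫_{0}^{7} (17r z) · r dz dr dθ.

Inner (z): 833r^2/2.
Middle (r from 0 to 7): 285719/6.
Outer (θ): 285719π/6.

Therefore the triple integral equals 285719π/6.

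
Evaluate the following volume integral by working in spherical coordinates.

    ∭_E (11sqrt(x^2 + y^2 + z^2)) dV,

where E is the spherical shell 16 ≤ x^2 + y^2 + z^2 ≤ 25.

In spherical coordinates, x = ρ sin(φ) cos(θ), y = ρ sin(φ) sin(θ), z = ρ cos(φ), and dV = ρ^2 sin(φ) dρ dφ dθ.

The integrand becomes 11ρ, so

    ∭_E (11sqrt(x^2 + y^2 + z^2)) dV = ∫_{0}^{2π} ∫_{0}^{π} ∫_{4}^{5} (11ρ) · ρ^2 sin(φ) dρ dφ dθ.

Inner (ρ): 4059sin(φ)/4.
Middle (φ): 4059/2.
Outer (θ): 4059π.

Therefore the triple integral equals 4059π.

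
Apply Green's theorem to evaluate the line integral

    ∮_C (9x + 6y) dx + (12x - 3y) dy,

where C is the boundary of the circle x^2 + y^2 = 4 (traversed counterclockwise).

Green's theorem converts the closed line integral into a double integral over the enclosed region D:

    ∮_C P dx + Q dy = ∬_D (∂Q/∂x - ∂P/∂y) dA.

Here P = 9x + 6y, Q = 12x - 3y, so

    ∂Q/∂x = 12,    ∂P/∂y = 6,
    ∂Q/∂x - ∂P/∂y = 6.

D is the region x^2 + y^2 ≤ 4. Evaluating the double integral:

In polar coordinates (x = r cos θ, y = r sin θ, dA = r dr dθ) the integrand becomes 6, so

    ∬_D (6) dA = ∫_0^{2π} ∫_0^{2} (6) · r dr dθ.

Inner (r from 0 to 2): 12.
Outer (θ from 0 to 2π): 24π.

Therefore ∮_C P dx + Q dy = 24π.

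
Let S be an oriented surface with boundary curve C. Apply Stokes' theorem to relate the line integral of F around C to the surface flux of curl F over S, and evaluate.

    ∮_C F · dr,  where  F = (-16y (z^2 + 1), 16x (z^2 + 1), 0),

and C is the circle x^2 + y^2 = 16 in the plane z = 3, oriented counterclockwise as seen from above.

Let S be the flat disk x^2 + y^2 ≤ 16 in the plane z = 3, with upward unit normal n̂ = ẑ. By Stokes' theorem,

    ∮_C F · dr = ∬_S (∇ × F) · n̂ dS = ∬_D (curl F)_z dA,

where D is the disk x^2 + y^2 ≤ 16.

Compute the curl of F = (-16y (z^2 + 1), 16x (z^2 + 1), 0):
    (∇ × F)_x = ∂F_z/∂y - ∂F_y/∂z = -32x z,
    (∇ × F)_y = ∂F_x/∂z - ∂F_z/∂x = -32y z,
    (∇ × F)_z = ∂F_y/∂x - ∂F_x/∂y = 32z^2 + 32.

On z = 3, (curl F)_z = 320.

Convert to polar (x = r cos θ, y = r sin θ, dA = r dr dθ); the integrand becomes 320, so

    ∬_D (curl F)_z dA = ∫_0^{2π} ∫_0^{4} (320) · r dr dθ.

Inner (r from 0 to 4): 2560.
Outer (θ from 0 to 2π): 5120π.

Therefore ∮_C F · dr = 5120π.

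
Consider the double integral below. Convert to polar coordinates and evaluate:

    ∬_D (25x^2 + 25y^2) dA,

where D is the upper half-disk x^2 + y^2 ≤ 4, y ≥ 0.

The region D is 0 ≤ r ≤ 2, 0 ≤ θ ≤ π in polar coordinates, where x = r cos(θ), y = r sin(θ), and dA = r dr dθ.

Under the substitution, the integrand becomes 25r^2, so

    ∬_D (25x^2 + 25y^2) dA = ∫_{0}^{π} ∫_{0}^{2} (25r^2) · r dr dθ.

Inner integral (in r): ∫_{0}^{2} (25r^2) · r dr = 100.

Outer integral (in θ): ∫_{0}^{π} (100) dθ = 100π.

Therefore ∬_D (25x^2 + 25y^2) dA = 100π.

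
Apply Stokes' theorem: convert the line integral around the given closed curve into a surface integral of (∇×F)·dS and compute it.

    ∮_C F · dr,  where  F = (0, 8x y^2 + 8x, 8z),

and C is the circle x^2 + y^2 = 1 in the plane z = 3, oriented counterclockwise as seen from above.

Let S be the flat disk x^2 + y^2 ≤ 1 in the plane z = 3, with upward unit normal n̂ = ẑ. By Stokes' theorem,

    ∮_C F · dr = ∬_S (∇ × F) · n̂ dS = ∬_D (curl F)_z dA,

where D is the disk x^2 + y^2 ≤ 1.

Compute the curl of F = (0, 8x y^2 + 8x, 8z):
    (∇ × F)_x = ∂F_z/∂y - ∂F_y/∂z = 0,
    (∇ × F)_y = ∂F_x/∂z - ∂F_z/∂x = 0,
    (∇ × F)_z = ∂F_y/∂x - ∂F_x/∂y = 8y^2 + 8.

On z = 3, (curl F)_z = 8y^2 + 8.

Convert to polar (x = r cos θ, y = r sin θ, dA = r dr dθ); the integrand becomes 8r^2sin(θ)^2 + 8, so

    ∬_D (curl F)_z dA = ∫_0^{2π} ∫_0^{1} (8r^2sin(θ)^2 + 8) · r dr dθ.

Inner (r from 0 to 1): 2sin(θ)^2 + 4.
Outer (θ from 0 to 2π): 10π.

Therefore ∮_C F · dr = 10π.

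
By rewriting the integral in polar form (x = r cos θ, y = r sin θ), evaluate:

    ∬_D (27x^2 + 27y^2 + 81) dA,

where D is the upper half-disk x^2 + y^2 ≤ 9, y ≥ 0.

The region D is 0 ≤ r ≤ 3, 0 ≤ θ ≤ π in polar coordinates, where x = r cos(θ), y = r sin(θ), and dA = r dr dθ.

Under the substitution, the integrand becomes 27r^2 + 81, so

    ∬_D (27x^2 + 27y^2 + 81) dA = ∫_{0}^{π} ∫_{0}^{3} (27r^2 + 81) · r dr dθ.

Inner integral (in r): ∫_{0}^{3} (27r^2 + 81) · r dr = 3645/4.

Outer integral (in θ): ∫_{0}^{π} (3645/4) dθ = 3645π/4.

Therefore ∬_D (27x^2 + 27y^2 + 81) dA = 3645π/4.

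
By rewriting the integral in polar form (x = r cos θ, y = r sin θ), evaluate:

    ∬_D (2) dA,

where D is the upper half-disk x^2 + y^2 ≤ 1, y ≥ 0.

The region D is 0 ≤ r ≤ 1, 0 ≤ θ ≤ π in polar coordinates, where x = r cos(θ), y = r sin(θ), and dA = r dr dθ.

Under the substitution, the integrand becomes 2, so

    ∬_D (2) dA = ∫_{0}^{π} ∫_{0}^{1} (2) · r dr dθ.

Inner integral (in r): ∫_{0}^{1} (2) · r dr = 1.

Outer integral (in θ): ∫_{0}^{π} (1) dθ = π.

Therefore ∬_D (2) dA = π.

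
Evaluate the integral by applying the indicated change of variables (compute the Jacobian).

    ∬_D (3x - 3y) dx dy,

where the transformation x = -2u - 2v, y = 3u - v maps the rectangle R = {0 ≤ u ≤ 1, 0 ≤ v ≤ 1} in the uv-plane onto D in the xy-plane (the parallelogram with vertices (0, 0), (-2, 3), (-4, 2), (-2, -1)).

Compute the Jacobian determinant of (x, y) with respect to (u, v):

    ∂(x,y)/∂(u,v) = | -2  -2 | = (-2)(-1) - (-2)(3) = 8.
                   | 3  -1 |

Its absolute value is |J| = 8 (the area scaling factor).

Substituting x = -2u - 2v, y = 3u - v into the integrand,

    3x - 3y → -15u - 3v,

so the integral becomes

    ∬_R (-15u - 3v) · |J| du dv = ∫_0^1 ∫_0^1 (-120u - 24v) dv du.

Inner (v): -120u - 12.
Outer (u): -72.

Therefore ∬_D (3x - 3y) dx dy = -72.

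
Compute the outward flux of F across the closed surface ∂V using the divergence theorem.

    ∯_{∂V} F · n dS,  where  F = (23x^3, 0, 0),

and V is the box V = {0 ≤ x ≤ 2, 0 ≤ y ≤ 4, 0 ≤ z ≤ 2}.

By the divergence theorem,

    ∯_{∂V} F · n dS = ∭_V (∇ · F) dV.

Compute the divergence:
    ∇ · F = ∂F_x/∂x + ∂F_y/∂y + ∂F_z/∂z = 69x^2 + 0 + 0 = 69x^2.

V is a rectangular box, so dV = dx dy dz with 0 ≤ x ≤ 2, 0 ≤ y ≤ 4, 0 ≤ z ≤ 2.

Integrate (69x^2) over V as an iterated integral:

    ∭_V (∇·F) dV = ∫_0^{2} ∫_0^{4} ∫_0^{2} (69x^2) dz dy dx.

Inner (z from 0 to 2): 138x^2.
Middle (y from 0 to 4): 552x^2.
Outer (x from 0 to 2): 1472.

Therefore ∯_{∂V} F · n dS = 1472.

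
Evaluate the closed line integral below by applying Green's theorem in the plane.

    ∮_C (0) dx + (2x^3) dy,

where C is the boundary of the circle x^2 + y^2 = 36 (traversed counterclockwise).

Green's theorem converts the closed line integral into a double integral over the enclosed region D:

    ∮_C P dx + Q dy = ∬_D (∂Q/∂x - ∂P/∂y) dA.

Here P = 0, Q = 2x^3, so

    ∂Q/∂x = 6x^2,    ∂P/∂y = 0,
    ∂Q/∂x - ∂P/∂y = 6x^2.

D is the region x^2 + y^2 ≤ 36. Evaluating the double integral:

In polar coordinates (x = r cos θ, y = r sin θ, dA = r dr dθ) the integrand becomes 6r^2cos(θ)^2, so

    ∬_D (6x^2) dA = ∫_0^{2π} ∫_0^{6} (6r^2cos(θ)^2) · r dr dθ.

Inner (r from 0 to 6): 1944cos(θ)^2.
Outer (θ from 0 to 2π): 1944π.

Therefore ∮_C P dx + Q dy = 1944π.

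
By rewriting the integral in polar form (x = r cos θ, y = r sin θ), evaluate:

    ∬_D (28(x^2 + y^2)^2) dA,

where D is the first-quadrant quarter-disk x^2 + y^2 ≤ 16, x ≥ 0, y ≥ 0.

The region D is 0 ≤ r ≤ 4, 0 ≤ θ ≤ π/2 in polar coordinates, where x = r cos(θ), y = r sin(θ), and dA = r dr dθ.

Under the substitution, the integrand becomes 28r^4, so

    ∬_D (28(x^2 + y^2)^2) dA = ∫_{0}^{π/2} ∫_{0}^{4} (28r^4) · r dr dθ.

Inner integral (in r): ∫_{0}^{4} (28r^4) · r dr = 57344/3.

Outer integral (in θ): ∫_{0}^{π/2} (57344/3) dθ = 28672π/3.

Therefore ∬_D (28(x^2 + y^2)^2) dA = 28672π/3.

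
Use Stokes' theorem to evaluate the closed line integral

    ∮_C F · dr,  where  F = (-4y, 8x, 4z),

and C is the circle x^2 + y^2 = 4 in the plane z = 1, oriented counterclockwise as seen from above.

Let S be the flat disk x^2 + y^2 ≤ 4 in the plane z = 1, with upward unit normal n̂ = ẑ. By Stokes' theorem,

    ∮_C F · dr = ∬_S (∇ × F) · n̂ dS = ∬_D (curl F)_z dA,

where D is the disk x^2 + y^2 ≤ 4.

Compute the curl of F = (-4y, 8x, 4z):
    (∇ × F)_x = ∂F_z/∂y - ∂F_y/∂z = 0,
    (∇ × F)_y = ∂F_x/∂z - ∂F_z/∂x = 0,
    (∇ × F)_z = ∂F_y/∂x - ∂F_x/∂y = 12.

On z = 1, (curl F)_z = 12.

Convert to polar (x = r cos θ, y = r sin θ, dA = r dr dθ); the integrand becomes 12, so

    ∬_D (curl F)_z dA = ∫_0^{2π} ∫_0^{2} (12) · r dr dθ.

Inner (r from 0 to 2): 24.
Outer (θ from 0 to 2π): 48π.

Therefore ∮_C F · dr = 48π.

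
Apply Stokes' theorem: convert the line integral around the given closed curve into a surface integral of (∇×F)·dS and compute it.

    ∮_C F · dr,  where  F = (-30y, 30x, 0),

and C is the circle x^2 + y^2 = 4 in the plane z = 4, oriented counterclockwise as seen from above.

Let S be the flat disk x^2 + y^2 ≤ 4 in the plane z = 4, with upward unit normal n̂ = ẑ. By Stokes' theorem,

    ∮_C F · dr = ∬_S (∇ × F) · n̂ dS = ∬_D (curl F)_z dA,

where D is the disk x^2 + y^2 ≤ 4.

Compute the curl of F = (-30y, 30x, 0):
    (∇ × F)_x = ∂F_z/∂y - ∂F_y/∂z = 0,
    (∇ × F)_y = ∂F_x/∂z - ∂F_z/∂x = 0,
    (∇ × F)_z = ∂F_y/∂x - ∂F_x/∂y = 60.

On z = 4, (curl F)_z = 60.

Convert to polar (x = r cos θ, y = r sin θ, dA = r dr dθ); the integrand becomes 60, so

    ∬_D (curl F)_z dA = ∫_0^{2π} ∫_0^{2} (60) · r dr dθ.

Inner (r from 0 to 2): 120.
Outer (θ from 0 to 2π): 240π.

Therefore ∮_C F · dr = 240π.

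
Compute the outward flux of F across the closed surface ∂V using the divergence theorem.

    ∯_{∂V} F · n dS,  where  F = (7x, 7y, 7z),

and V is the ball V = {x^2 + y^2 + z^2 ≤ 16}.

By the divergence theorem,

    ∯_{∂V} F · n dS = ∭_V (∇ · F) dV.

Compute the divergence:
    ∇ · F = ∂F_x/∂x + ∂F_y/∂y + ∂F_z/∂z = 7 + 7 + 7 = 21.

In spherical coordinates, x = ρ sin(φ) cos(θ), y = ρ sin(φ) sin(θ), z = ρ cos(φ), dV = ρ^2 sin(φ) dρ dφ dθ, with 0 ≤ ρ ≤ 4, 0 ≤ φ ≤ π, 0 ≤ θ ≤ 2π.

The integrand, after substitution and multiplying by the volume element, becomes (21) · ρ^2 sin(φ), so

    ∭_V (∇·F) dV = ∫_0^{2π} ∫_0^{π} ∫_0^{4} (21) · ρ^2 sin(φ) dρ dφ dθ.

Inner (ρ from 0 to 4): 448sin(φ).
Middle (φ from 0 to π): 896.
Outer (θ from 0 to 2π): 1792π.

Therefore ∯_{∂V} F · n dS = 1792π.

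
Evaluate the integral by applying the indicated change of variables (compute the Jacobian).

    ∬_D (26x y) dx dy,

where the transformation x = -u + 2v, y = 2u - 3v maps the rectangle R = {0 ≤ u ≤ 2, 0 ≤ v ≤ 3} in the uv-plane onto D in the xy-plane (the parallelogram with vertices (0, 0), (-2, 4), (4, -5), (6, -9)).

Compute the Jacobian determinant of (x, y) with respect to (u, v):

    ∂(x,y)/∂(u,v) = | -1  2 | = (-1)(-3) - (2)(2) = -1.
                   | 2  -3 |

Its absolute value is |J| = 1 (the area scaling factor).

Substituting x = -u + 2v, y = 2u - 3v into the integrand,

    26x y → -52u^2 + 182u v - 156v^2,

so the integral becomes

    ∬_R (-52u^2 + 182u v - 156v^2) · |J| du dv = ∫_0^2 ∫_0^3 (-52u^2 + 182u v - 156v^2) dv du.

Inner (v): -156u^2 + 819u - 1404.
Outer (u): -1586.

Therefore ∬_D (26x y) dx dy = -1586.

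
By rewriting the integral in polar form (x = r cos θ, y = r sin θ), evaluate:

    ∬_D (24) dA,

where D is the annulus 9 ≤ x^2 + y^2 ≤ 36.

The region D is 3 ≤ r ≤ 6, 0 ≤ θ ≤ 2π in polar coordinates, where x = r cos(θ), y = r sin(θ), and dA = r dr dθ.

Under the substitution, the integrand becomes 24, so

    ∬_D (24) dA = ∫_{0}^{2π} ∫_{3}^{6} (24) · r dr dθ.

Inner integral (in r): ∫_{3}^{6} (24) · r dr = 324.

Outer integral (in θ): ∫_{0}^{2π} (324) dθ = 648π.

Therefore ∬_D (24) dA = 648π.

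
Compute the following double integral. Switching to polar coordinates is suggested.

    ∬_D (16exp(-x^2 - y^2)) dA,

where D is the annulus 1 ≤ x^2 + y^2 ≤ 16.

The region D is 1 ≤ r ≤ 4, 0 ≤ θ ≤ 2π in polar coordinates, where x = r cos(θ), y = r sin(θ), and dA = r dr dθ.

Under the substitution, the integrand becomes 16exp(-r^2), so

    ∬_D (16exp(-x^2 - y^2)) dA = ∫_{0}^{2π} ∫_{1}^{4} (16exp(-r^2)) · r dr dθ.

Inner integral (in r): ∫_{1}^{4} (16exp(-r^2)) · r dr = -(8 - 8exp(15))exp(-16).

Outer integral (in θ): ∫_{0}^{2π} (-(8 - 8exp(15))exp(-16)) dθ = -16π (1 - exp(15))exp(-16).

Therefore ∬_D (16exp(-x^2 - y^2)) dA = -16π (1 - exp(15))exp(-16).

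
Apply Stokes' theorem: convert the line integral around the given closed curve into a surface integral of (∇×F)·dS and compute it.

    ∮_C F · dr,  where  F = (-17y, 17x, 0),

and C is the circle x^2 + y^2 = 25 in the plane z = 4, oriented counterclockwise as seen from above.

Let S be the flat disk x^2 + y^2 ≤ 25 in the plane z = 4, with upward unit normal n̂ = ẑ. By Stokes' theorem,

    ∮_C F · dr = ∬_S (∇ × F) · n̂ dS = ∬_D (curl F)_z dA,

where D is the disk x^2 + y^2 ≤ 25.

Compute the curl of F = (-17y, 17x, 0):
    (∇ × F)_x = ∂F_z/∂y - ∂F_y/∂z = 0,
    (∇ × F)_y = ∂F_x/∂z - ∂F_z/∂x = 0,
    (∇ × F)_z = ∂F_y/∂x - ∂F_x/∂y = 34.

On z = 4, (curl F)_z = 34.

Convert to polar (x = r cos θ, y = r sin θ, dA = r dr dθ); the integrand becomes 34, so

    ∬_D (curl F)_z dA = ∫_0^{2π} ∫_0^{5} (34) · r dr dθ.

Inner (r from 0 to 5): 425.
Outer (θ from 0 to 2π): 850π.

Therefore ∮_C F · dr = 850π.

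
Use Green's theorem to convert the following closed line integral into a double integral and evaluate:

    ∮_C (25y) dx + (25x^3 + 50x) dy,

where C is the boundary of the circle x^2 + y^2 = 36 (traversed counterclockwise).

Green's theorem converts the closed line integral into a double integral over the enclosed region D:

    ∮_C P dx + Q dy = ∬_D (∂Q/∂x - ∂P/∂y) dA.

Here P = 25y, Q = 25x^3 + 50x, so

    ∂Q/∂x = 75x^2 + 50,    ∂P/∂y = 25,
    ∂Q/∂x - ∂P/∂y = 75x^2 + 25.

D is the region x^2 + y^2 ≤ 36. Evaluating the double integral:

In polar coordinates (x = r cos θ, y = r sin θ, dA = r dr dθ) the integrand becomes 75r^2cos(θ)^2 + 25, so

    ∬_D (75x^2 + 25) dA = ∫_0^{2π} ∫_0^{6} (75r^2cos(θ)^2 + 25) · r dr dθ.

Inner (r from 0 to 6): 24300cos(θ)^2 + 450.
Outer (θ from 0 to 2π): 25200π.

Therefore ∮_C P dx + Q dy = 25200π.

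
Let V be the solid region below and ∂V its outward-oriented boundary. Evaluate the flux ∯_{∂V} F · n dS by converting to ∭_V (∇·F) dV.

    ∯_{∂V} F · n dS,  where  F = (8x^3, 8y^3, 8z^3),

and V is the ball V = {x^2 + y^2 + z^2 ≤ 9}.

By the divergence theorem,

    ∯_{∂V} F · n dS = ∭_V (∇ · F) dV.

Compute the divergence:
    ∇ · F = ∂F_x/∂x + ∂F_y/∂y + ∂F_z/∂z = 24x^2 + 24y^2 + 24z^2.

In spherical coordinates, x = ρ sin(φ) cos(θ), y = ρ sin(φ) sin(θ), z = ρ cos(φ), dV = ρ^2 sin(φ) dρ dφ dθ, with 0 ≤ ρ ≤ 3, 0 ≤ φ ≤ π, 0 ≤ θ ≤ 2π.

The integrand, after substitution and multiplying by the volume element, becomes (24ρ^2) · ρ^2 sin(φ), so

    ∭_V (∇·F) dV = ∫_0^{2π} ∫_0^{π} ∫_0^{3} (24ρ^2) · ρ^2 sin(φ) dρ dφ dθ.

Inner (ρ from 0 to 3): 5832sin(φ)/5.
Middle (φ from 0 to π): 11664/5.
Outer (θ from 0 to 2π): 23328π/5.

Therefore ∯_{∂V} F · n dS = 23328π/5.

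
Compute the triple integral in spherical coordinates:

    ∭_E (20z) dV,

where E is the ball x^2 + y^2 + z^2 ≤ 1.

In spherical coordinates, x = ρ sin(φ) cos(θ), y = ρ sin(φ) sin(θ), z = ρ cos(φ), and dV = ρ^2 sin(φ) dρ dφ dθ.

The integrand becomes 20ρ cos(φ), so

    ∭_E (20z) dV = ∫_{0}^{2π} ∫_{0}^{π} ∫_{0}^{1} (20ρ cos(φ)) · ρ^2 sin(φ) dρ dφ dθ.

Inner (ρ): 5sin(2φ)/2.
Middle (φ): 0.
Outer (θ): 0.

Therefore the triple integral equals 0.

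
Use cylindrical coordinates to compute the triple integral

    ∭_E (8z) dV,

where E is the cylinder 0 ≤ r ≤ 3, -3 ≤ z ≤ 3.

In cylindrical coordinates, x = r cos(θ), y = r sin(θ), z = z, and dV = r dr dθ dz.

The integrand becomes 8z, so

    ∭_E (8z) dV = ∫_{0}^{2π} ∫_{0}^{3} ∫_{-3}^{3} (8z) · r dz dr dθ.

Inner (z): 0.
Middle (r from 0 to 3): 0.
Outer (θ): 0.

Therefore the triple integral equals 0.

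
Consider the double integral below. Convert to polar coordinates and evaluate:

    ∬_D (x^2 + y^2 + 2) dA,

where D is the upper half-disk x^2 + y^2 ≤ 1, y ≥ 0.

The region D is 0 ≤ r ≤ 1, 0 ≤ θ ≤ π in polar coordinates, where x = r cos(θ), y = r sin(θ), and dA = r dr dθ.

Under the substitution, the integrand becomes r^2 + 2, so

    ∬_D (x^2 + y^2 + 2) dA = ∫_{0}^{π} ∫_{0}^{1} (r^2 + 2) · r dr dθ.

Inner integral (in r): ∫_{0}^{1} (r^2 + 2) · r dr = 5/4.

Outer integral (in θ): ∫_{0}^{π} (5/4) dθ = 5π/4.

Therefore ∬_D (x^2 + y^2 + 2) dA = 5π/4.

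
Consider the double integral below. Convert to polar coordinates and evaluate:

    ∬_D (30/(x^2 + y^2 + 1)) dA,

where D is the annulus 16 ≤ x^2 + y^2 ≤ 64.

The region D is 4 ≤ r ≤ 8, 0 ≤ θ ≤ 2π in polar coordinates, where x = r cos(θ), y = r sin(θ), and dA = r dr dθ.

Under the substitution, the integrand becomes 30/(r^2 + 1), so

    ∬_D (30/(x^2 + y^2 + 1)) dA = ∫_{0}^{2π} ∫_{4}^{8} (30/(r^2 + 1)) · r dr dθ.

Inner integral (in r): ∫_{4}^{8} (30/(r^2 + 1)) · r dr = log(1562069488955406402587890625/2862423051509815793).

Outer integral (in θ): ∫_{0}^{2π} (log(1562069488955406402587890625/2862423051509815793)) dθ = log((1562069488955406402587890625/2862423051509815793)^(2π)).

Therefore ∬_D (30/(x^2 + y^2 + 1)) dA = log((1562069488955406402587890625/2862423051509815793)^(2π)).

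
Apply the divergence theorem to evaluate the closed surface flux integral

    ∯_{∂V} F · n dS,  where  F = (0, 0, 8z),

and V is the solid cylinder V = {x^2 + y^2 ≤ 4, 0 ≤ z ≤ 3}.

By the divergence theorem,

    ∯_{∂V} F · n dS = ∭_V (∇ · F) dV.

Compute the divergence:
    ∇ · F = ∂F_x/∂x + ∂F_y/∂y + ∂F_z/∂z = 0 + 0 + 8 = 8.

In cylindrical coordinates, x = r cos(θ), y = r sin(θ), z = z, dV = r dr dθ dz, with 0 ≤ r ≤ 2, 0 ≤ θ ≤ 2π, 0 ≤ z ≤ 3.

The integrand, after substitution and multiplying by the volume element, becomes (8) · r, so

    ∭_V (∇·F) dV = ∫_0^{2π} ∫_0^{2} ∫_0^{3} (8) · r dz dr dθ.

Inner (z from 0 to 3): 24r.
Middle (r from 0 to 2): 48.
Outer (θ from 0 to 2π): 96π.

Therefore ∯_{∂V} F · n dS = 96π.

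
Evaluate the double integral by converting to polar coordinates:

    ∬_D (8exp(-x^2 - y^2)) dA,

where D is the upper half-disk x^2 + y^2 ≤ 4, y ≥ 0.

The region D is 0 ≤ r ≤ 2, 0 ≤ θ ≤ π in polar coordinates, where x = r cos(θ), y = r sin(θ), and dA = r dr dθ.

Under the substitution, the integrand becomes 8exp(-r^2), so

    ∬_D (8exp(-x^2 - y^2)) dA = ∫_{0}^{π} ∫_{0}^{2} (8exp(-r^2)) · r dr dθ.

Inner integral (in r): ∫_{0}^{2} (8exp(-r^2)) · r dr = 4 - 4exp(-4).

Outer integral (in θ): ∫_{0}^{π} (4 - 4exp(-4)) dθ = -4π exp(-4) + 4π.

Therefore ∬_D (8exp(-x^2 - y^2)) dA = -4π exp(-4) + 4π.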